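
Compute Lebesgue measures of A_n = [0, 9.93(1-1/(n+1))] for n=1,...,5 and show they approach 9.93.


By continuity of measure from below: if A_n increases to A, then m(A_n) -> m(A).
Here A = [0, 9.93], so m(A) = 9.93
Step 1: a_1 = 9.93*(1 - 1/2) = 4.965, m(A_1) = 4.965
Step 2: a_2 = 9.93*(1 - 1/3) = 6.62, m(A_2) = 6.62
Step 3: a_3 = 9.93*(1 - 1/4) = 7.4475, m(A_3) = 7.4475
Step 4: a_4 = 9.93*(1 - 1/5) = 7.944, m(A_4) = 7.944
Step 5: a_5 = 9.93*(1 - 1/6) = 8.275, m(A_5) = 8.275
Limit: m(A_n) -> m([0,9.93]) = 9.93


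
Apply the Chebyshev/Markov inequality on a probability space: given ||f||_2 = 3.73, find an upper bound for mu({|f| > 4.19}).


Chebyshev/Markov inequality: mu(|f| > eps) <= (||f||_p / eps)^p
Step 1: ||f||_2 / eps = 3.73 / 4.19 = 0.890215
Step 2: Raise to power p = 2:
  (0.890215)^2 = 0.792482
Step 3: Therefore mu(|f| > 4.19) <= 0.792482


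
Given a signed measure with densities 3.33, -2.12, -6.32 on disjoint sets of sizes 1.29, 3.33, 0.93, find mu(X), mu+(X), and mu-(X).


Step 1: Compute signed measure on each set:
  Set 1: 3.33 * 1.29 = 4.2957
  Set 2: -2.12 * 3.33 = -7.0596
  Set 3: -6.32 * 0.93 = -5.8776
Step 2: Total signed measure = (4.2957) + (-7.0596) + (-5.8776)
     = -8.6415
Step 3: Positive part mu+(X) = sum of positive contributions = 4.2957
Step 4: Negative part mu-(X) = |sum of negative contributions| = 12.9372


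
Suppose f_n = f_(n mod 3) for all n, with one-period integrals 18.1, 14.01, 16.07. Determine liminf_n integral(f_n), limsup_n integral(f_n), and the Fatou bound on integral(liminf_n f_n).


The sequence (integral(f_n)) is periodic with period 3, repeating the values 18.1, 14.01, 16.07 indefinitely.
Step 1: For a periodic sequence, every tail (a_m, a_(m+1), ...) contains all 3 period values infinitely often.
Step 2: Hence inf of every tail = min of the period values = min(18.1, 14.01, 16.07) = 14.01.
        liminf_n integral(f_n) = sup over m of (inf of tail from m) = 14.01.
Step 3: Similarly sup of every tail = max of the period values = 18.1.
        limsup_n integral(f_n) = 18.1.
Step 4: Fatou's lemma: integral(liminf_n f_n) <= liminf_n integral(f_n) = 14.01.
        So the integral of the pointwise liminf is at most 14.01.


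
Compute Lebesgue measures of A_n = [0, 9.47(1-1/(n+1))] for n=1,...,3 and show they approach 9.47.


By continuity of measure from below: if A_n increases to A, then m(A_n) -> m(A).
Here A = [0, 9.47], so m(A) = 9.47
Step 1: a_1 = 9.47*(1 - 1/2) = 4.735, m(A_1) = 4.735
Step 2: a_2 = 9.47*(1 - 1/3) = 6.3133, m(A_2) = 6.3133
Step 3: a_3 = 9.47*(1 - 1/4) = 7.1025, m(A_3) = 7.1025
Limit: m(A_n) -> m([0,9.47]) = 9.47


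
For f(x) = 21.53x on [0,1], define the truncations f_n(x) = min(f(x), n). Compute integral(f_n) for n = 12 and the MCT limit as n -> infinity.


f(x) = 21.53x on [0,1]; f_n(x) = min(21.53x, n). At n = 12:
Step 1: f(x) reaches 12 at x = 12/21.53 = 0.557362
Step 2: integral(f_12) = integral(21.53x, 0, 0.557362) + integral(12, 0.557362, 1)
       = 21.53*0.557362^2/2 + 12*(1 - 0.557362)
       = 3.344171 + 5.311658
       = 8.655829
Step 3: As n -> infinity, f_n increases to f, so by MCT integral(f_n) -> integral(f) = 21.53/2 = 10.765.
Convergence: integral(f_12) = 8.655829 -> 10.765 as n -> infinity


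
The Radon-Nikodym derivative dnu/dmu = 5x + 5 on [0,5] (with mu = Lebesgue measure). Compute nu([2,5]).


nu(A) = integral_A (dnu/dmu) dmu = integral_2^5 (5x + 5) dx
Step 1: Antiderivative F(x) = (5/2)x^2 + 5x
Step 2: F(5) = (5/2)*5^2 + 5*5 = 62.5 + 25 = 87.5
Step 3: F(2) = (5/2)*2^2 + 5*2 = 10 + 10 = 20
Step 4: nu([2,5]) = F(5) - F(2) = 87.5 - 20 = 67.5


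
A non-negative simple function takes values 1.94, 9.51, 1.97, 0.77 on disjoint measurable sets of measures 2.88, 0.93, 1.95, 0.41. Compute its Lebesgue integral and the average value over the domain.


Step 1: Integral = sum(value_i * measure_i)
= 1.94*2.88 + 9.51*0.93 + 1.97*1.95 + 0.77*0.41
= 5.5872 + 8.8443 + 3.8415 + 0.3157
= 18.5887
Step 2: Total measure of domain = 2.88 + 0.93 + 1.95 + 0.41 = 6.17
Step 3: Average value = 18.5887 / 6.17 = 3.012755


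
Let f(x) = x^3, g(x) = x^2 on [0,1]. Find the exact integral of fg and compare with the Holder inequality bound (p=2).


Step 1: Exact integral of f*g = integral(x^5, 0, 1) = 1/6
     = 0.166667
Step 2: Holder bound with p=2, q=2:
  ||f||_p = (integral x^6 dx)^(1/2) = (1/7)^(1/2) = 0.377964
  ||g||_q = (integral x^4 dx)^(1/2) = (1/5)^(1/2) = 0.447214
Step 3: Holder bound = ||f||_p * ||g||_q = 0.377964 * 0.447214 = 0.169031
Verification: 0.166667 <= 0.169031 (Holder holds)


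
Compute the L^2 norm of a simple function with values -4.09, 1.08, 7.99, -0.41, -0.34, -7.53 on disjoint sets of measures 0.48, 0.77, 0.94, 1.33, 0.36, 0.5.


Step 1: Compute |f_i|^2 for each value:
  |-4.09|^2 = 16.7281
  |1.08|^2 = 1.1664
  |7.99|^2 = 63.8401
  |-0.41|^2 = 0.1681
  |-0.34|^2 = 0.1156
  |-7.53|^2 = 56.7009
Step 2: Multiply by measures and sum:
  16.7281 * 0.48 = 8.029488
  1.1664 * 0.77 = 0.898128
  63.8401 * 0.94 = 60.009694
  0.1681 * 1.33 = 0.223573
  0.1156 * 0.36 = 0.041616
  56.7009 * 0.5 = 28.35045
Sum = 8.029488 + 0.898128 + 60.009694 + 0.223573 + 0.041616 + 28.35045 = 97.552949
Step 3: Take the p-th root:
||f||_2 = (97.552949)^(1/2) = 9.87689


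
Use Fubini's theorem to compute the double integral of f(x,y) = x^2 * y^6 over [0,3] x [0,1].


By Fubini's theorem, the double integral factors as a product of single integrals:
Step 1: integral_0^3 x^2 dx = [x^3/3] from 0 to 3
     = 3^3/3 = 9
Step 2: integral_0^1 y^6 dy = [y^7/7] from 0 to 1
     = 1^7/7 = 0.142857
Step 3: Double integral = 9 * 0.142857 = 1.285714


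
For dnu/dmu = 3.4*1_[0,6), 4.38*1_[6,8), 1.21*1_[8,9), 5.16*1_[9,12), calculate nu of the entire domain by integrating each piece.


Integrate each piece of the Radon-Nikodym derivative:
Step 1: integral_0^6 3.4 dx = 3.4*(6-0) = 3.4*6 = 20.4
Step 2: integral_6^8 4.38 dx = 4.38*(8-6) = 4.38*2 = 8.76
Step 3: integral_8^9 1.21 dx = 1.21*(9-8) = 1.21*1 = 1.21
Step 4: integral_9^12 5.16 dx = 5.16*(12-9) = 5.16*3 = 15.48
Total: 20.4 + 8.76 + 1.21 + 15.48 = 45.85


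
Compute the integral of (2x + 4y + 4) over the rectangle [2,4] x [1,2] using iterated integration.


By Fubini, integrate in x first, then y.
Step 1: Fix y, integrate over x in [2,4]:
  integral(2x + 4y + 4, x=2..4)
  = 2*(4^2 - 2^2)/2 + (4y + 4)*(4 - 2)
  = 12 + (4y + 4)*2
  = 12 + 8y + 8
  = 20 + 8y
Step 2: Integrate over y in [1,2]:
  integral(20 + 8y, y=1..2)
  = 20*1 + 8*(2^2 - 1^2)/2
  = 20 + 12
  = 32


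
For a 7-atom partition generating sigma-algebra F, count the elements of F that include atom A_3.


Each element of F is a union of some subset S of the 7 atoms.
The element contains A_3 iff A_3 is in S.
So we count subsets S of {A_1,...,A_7} with A_3 in S: choose freely among the other 6 atoms.
Count = 2^(7-1) = 2^6 = 64.


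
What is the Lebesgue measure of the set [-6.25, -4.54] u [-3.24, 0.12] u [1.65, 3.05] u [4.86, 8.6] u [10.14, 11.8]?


For pairwise disjoint intervals, m(union) = sum of lengths.
= (-4.54 - -6.25) + (0.12 - -3.24) + (3.05 - 1.65) + (8.6 - 4.86) + (11.8 - 10.14)
= 1.71 + 3.36 + 1.4 + 3.74 + 1.66
= 11.87


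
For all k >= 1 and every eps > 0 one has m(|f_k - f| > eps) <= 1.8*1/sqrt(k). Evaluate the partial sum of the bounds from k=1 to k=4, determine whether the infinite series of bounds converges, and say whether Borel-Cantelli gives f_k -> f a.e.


Step 1: List the terms 1.8*1/sqrt(k) for k = 1 to 4:
  k=1: 1.8
  k=2: 1.272792
  k=3: 1.03923
  k=4: 0.9
Step 2: Partial sum = 1.8 + 1.272792 + 1.03923 + 0.9
     = 5.012023
Step 3: The full series sum_(k>=1) 1.8*1/sqrt(k) diverges (p-series with p = 1/2 <= 1; a nonzero constant multiple of a divergent series diverges).
Step 4: The (first) Borel-Cantelli lemma requires a summable sequence of measures, so it does not apply here;
        from this bound alone no conclusion about a.e. convergence can be drawn (convergence in measure still
        gives an a.e.-convergent subsequence, but not a.e. convergence of the whole sequence).
Conclusion: series diverges; Borel-Cantelli is inconclusive about a.e. convergence of f_k.


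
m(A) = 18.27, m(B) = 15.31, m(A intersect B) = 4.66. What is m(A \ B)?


m(A \ B) = m(A) - m(A n B)
= 18.27 - 4.66
= 13.61


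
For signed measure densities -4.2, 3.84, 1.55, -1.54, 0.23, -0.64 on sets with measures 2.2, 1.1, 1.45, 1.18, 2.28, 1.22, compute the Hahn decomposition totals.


Step 1: Compute signed measure on each set:
  Set 1: -4.2 * 2.2 = -9.24
  Set 2: 3.84 * 1.1 = 4.224
  Set 3: 1.55 * 1.45 = 2.2475
  Set 4: -1.54 * 1.18 = -1.8172
  Set 5: 0.23 * 2.28 = 0.5244
  Set 6: -0.64 * 1.22 = -0.7808
Step 2: Total signed measure = (-9.24) + (4.224) + (2.2475) + (-1.8172) + (0.5244) + (-0.7808)
     = -4.8421
Step 3: Positive part mu+(X) = sum of positive contributions = 6.9959
Step 4: Negative part mu-(X) = |sum of negative contributions| = 11.838


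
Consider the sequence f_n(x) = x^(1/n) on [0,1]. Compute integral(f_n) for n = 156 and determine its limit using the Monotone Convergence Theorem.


At n = 156: f_156(x) = x^(1/156).
Step 1: integral(x^(1/156), 0, 1) = [x^(1/156+1) / (1/156+1)] from 0 to 1
     = 1 / (1/156 + 1) = 1 / ((156+1)/156) = 156/(156+1)
     = 156/157 = 0.993631
Step 2: As n -> infinity, f_n(x) = x^(1/n) -> 1 for x in (0,1], and f_n is increasing in n.
By MCT, lim_n integral(f_n) = integral(lim_n f_n) = integral(1, 0, 1) = 1.
Step 3: Verify convergence: 156/157 = 0.993631 -> 1


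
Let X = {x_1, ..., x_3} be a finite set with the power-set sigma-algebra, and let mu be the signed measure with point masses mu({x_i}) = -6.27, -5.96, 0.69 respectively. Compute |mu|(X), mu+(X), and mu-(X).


Step 1: Every measurable set is a union of atoms (the cells / points), so a Hahn decomposition is
  obtained by grouping atoms by sign: P = union of atoms with mu > 0, N = union of the remaining atoms.
  Atoms in P (indices): 3;  atoms in N (indices): 1, 2
  Positive values: 0.69
  Negative values: -6.27, -5.96
Step 2: mu+(X) = mu(P) = sum of positive atom values = 0.69
Step 3: mu-(X) = -mu(N) = sum of |negative atom values| = 12.23
Step 4: |mu|(X) = mu+(X) + mu-(X) = 0.69 + 12.23 = 12.92


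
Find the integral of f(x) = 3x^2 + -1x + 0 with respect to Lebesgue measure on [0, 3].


The Lebesgue integral of a Riemann-integrable function agrees with the Riemann integral.
Antiderivative F(x) = (3/3)x^3 + (-1/2)x^2 + 0x
F(3) = (3/3)*3^3 + (-1/2)*3^2 + 0*3
     = (3/3)*27 + (-1/2)*9 + 0*3
     = 27 + -4.5 + 0
     = 22.5
F(0) = 0.0
Integral = F(3) - F(0) = 22.5 - 0.0 = 22.5


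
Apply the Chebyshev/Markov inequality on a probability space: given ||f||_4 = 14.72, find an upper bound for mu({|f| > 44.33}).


Chebyshev/Markov inequality: mu(|f| > eps) <= (||f||_p / eps)^p
Step 1: ||f||_4 / eps = 14.72 / 44.33 = 0.332055
Step 2: Raise to power p = 4:
  (0.332055)^4 = 0.012157
Step 3: Therefore mu(|f| > 44.33) <= 0.012157


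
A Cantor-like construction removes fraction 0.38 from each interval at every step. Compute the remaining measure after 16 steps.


Step 1: At each step, fraction remaining = 1 - 0.38 = 0.62
Step 2: After 16 steps, measure = (0.62)^16
Result = 4.767240e-04


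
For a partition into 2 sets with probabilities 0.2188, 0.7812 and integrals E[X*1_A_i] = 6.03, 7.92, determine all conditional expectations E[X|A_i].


For each cell A_i: E[X|A_i] = E[X*1_A_i] / P(A_i)
Step 1: E[X|A_1] = 6.03 / 0.2188 = 27.559415
Step 2: E[X|A_2] = 7.92 / 0.7812 = 10.138249
Verification: E[X] = sum E[X*1_A_i] = 6.03 + 7.92 = 13.95


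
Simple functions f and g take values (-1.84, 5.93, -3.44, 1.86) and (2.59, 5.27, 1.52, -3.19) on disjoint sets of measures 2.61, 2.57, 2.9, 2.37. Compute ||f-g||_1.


Step 1: Compute differences f_i - g_i:
  -1.84 - 2.59 = -4.43
  5.93 - 5.27 = 0.66
  -3.44 - 1.52 = -4.96
  1.86 - -3.19 = 5.05
Step 2: Compute |diff|^1 * measure for each set:
  |-4.43|^1 * 2.61 = 4.43 * 2.61 = 11.5623
  |0.66|^1 * 2.57 = 0.66 * 2.57 = 1.6962
  |-4.96|^1 * 2.9 = 4.96 * 2.9 = 14.384
  |5.05|^1 * 2.37 = 5.05 * 2.37 = 11.9685
Step 3: Sum = 39.611
Step 4: ||f-g||_1 = (39.611)^(1/1) = 39.611


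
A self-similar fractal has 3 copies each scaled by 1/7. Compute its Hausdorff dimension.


For a self-similar set with N copies scaled by 1/r:
dim_H = log(N)/log(r) = log(3)/log(7)
= 1.098612/1.94591
= 0.564575


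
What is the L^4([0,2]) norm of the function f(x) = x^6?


Step 1: ||f||_4 = (integral_0^2 |x^6|^4 dx)^(1/4)
     = (integral_0^2 x^24 dx)^(1/4)
Step 2: integral_0^2 x^24 dx = [x^25/(25)] from 0 to 2 = 2^25/25
     = 33554432/25 = 1.342177e+06
Step 3: ||f||_4 = (1.342177e+06)^(1/4) = 34.037094


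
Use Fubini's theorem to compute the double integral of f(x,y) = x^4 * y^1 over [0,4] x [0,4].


By Fubini's theorem, the double integral factors as a product of single integrals:
Step 1: integral_0^4 x^4 dx = [x^5/5] from 0 to 4
     = 4^5/5 = 204.8
Step 2: integral_0^4 y^1 dy = [y^2/2] from 0 to 4
     = 4^2/2 = 8
Step 3: Double integral = 204.8 * 8 = 1638.4


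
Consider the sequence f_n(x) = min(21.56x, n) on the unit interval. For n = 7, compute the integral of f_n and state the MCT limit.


f(x) = 21.56x on [0,1]; f_n(x) = min(21.56x, n). At n = 7:
Step 1: f(x) reaches 7 at x = 7/21.56 = 0.324675
Step 2: integral(f_7) = integral(21.56x, 0, 0.324675) + integral(7, 0.324675, 1)
       = 21.56*0.324675^2/2 + 7*(1 - 0.324675)
       = 1.136364 + 4.727273
       = 5.863636
Step 3: As n -> infinity, f_n increases to f, so by MCT integral(f_n) -> integral(f) = 21.56/2 = 10.78.
Convergence: integral(f_7) = 5.863636 -> 10.78 as n -> infinity


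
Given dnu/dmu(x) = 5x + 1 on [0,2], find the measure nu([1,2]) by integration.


nu(A) = integral_A (dnu/dmu) dmu = integral_1^2 (5x + 1) dx
Step 1: Antiderivative F(x) = (5/2)x^2 + 1x
Step 2: F(2) = (5/2)*2^2 + 1*2 = 10 + 2 = 12
Step 3: F(1) = (5/2)*1^2 + 1*1 = 2.5 + 1 = 3.5
Step 4: nu([1,2]) = F(2) - F(1) = 12 - 3.5 = 8.5


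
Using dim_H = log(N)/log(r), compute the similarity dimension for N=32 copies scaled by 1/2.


For a self-similar set with N copies scaled by 1/r:
dim_H = log(N)/log(r) = log(32)/log(2)
= 3.465736/0.693147
= 5


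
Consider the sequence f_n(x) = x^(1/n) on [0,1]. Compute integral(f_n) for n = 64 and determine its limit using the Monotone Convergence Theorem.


At n = 64: f_64(x) = x^(1/64).
Step 1: integral(x^(1/64), 0, 1) = [x^(1/64+1) / (1/64+1)] from 0 to 1
     = 1 / (1/64 + 1) = 1 / ((64+1)/64) = 64/(64+1)
     = 64/65 = 0.984615
Step 2: As n -> infinity, f_n(x) = x^(1/n) -> 1 for x in (0,1], and f_n is increasing in n.
By MCT, lim_n integral(f_n) = integral(lim_n f_n) = integral(1, 0, 1) = 1.
Step 3: Verify convergence: 64/65 = 0.984615 -> 1


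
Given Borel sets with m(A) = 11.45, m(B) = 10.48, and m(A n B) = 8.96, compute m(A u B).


By inclusion-exclusion: m(A u B) = m(A) + m(B) - m(A n B)
= 11.45 + 10.48 - 8.96
= 12.97


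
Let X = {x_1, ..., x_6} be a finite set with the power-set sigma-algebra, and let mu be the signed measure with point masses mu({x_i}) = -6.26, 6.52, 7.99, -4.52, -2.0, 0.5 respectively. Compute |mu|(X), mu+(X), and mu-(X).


Step 1: Every measurable set is a union of atoms (the cells / points), so a Hahn decomposition is
  obtained by grouping atoms by sign: P = union of atoms with mu > 0, N = union of the remaining atoms.
  Atoms in P (indices): 2, 3, 6;  atoms in N (indices): 1, 4, 5
  Positive values: 6.52, 7.99, 0.5
  Negative values: -6.26, -4.52, -2
Step 2: mu+(X) = mu(P) = sum of positive atom values = 15.01
Step 3: mu-(X) = -mu(N) = sum of |negative atom values| = 12.78
Step 4: |mu|(X) = mu+(X) + mu-(X) = 15.01 + 12.78 = 27.79


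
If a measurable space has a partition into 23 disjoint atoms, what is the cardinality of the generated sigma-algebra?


Each element of the sigma-algebra is a union of some subset of the 23 atoms.
The number of such subsets is 2^23 = 8388608.


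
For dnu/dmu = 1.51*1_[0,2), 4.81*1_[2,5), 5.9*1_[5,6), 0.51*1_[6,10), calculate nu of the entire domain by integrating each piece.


Integrate each piece of the Radon-Nikodym derivative:
Step 1: integral_0^2 1.51 dx = 1.51*(2-0) = 1.51*2 = 3.02
Step 2: integral_2^5 4.81 dx = 4.81*(5-2) = 4.81*3 = 14.43
Step 3: integral_5^6 5.9 dx = 5.9*(6-5) = 5.9*1 = 5.9
Step 4: integral_6^10 0.51 dx = 0.51*(10-6) = 0.51*4 = 2.04
Total: 3.02 + 14.43 + 5.9 + 2.04 = 25.39


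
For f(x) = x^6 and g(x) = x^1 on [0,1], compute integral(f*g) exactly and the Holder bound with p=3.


Step 1: Exact integral of f*g = integral(x^7, 0, 1) = 1/8
     = 0.125
Step 2: Holder bound with p=3, q=1.5:
  ||f||_p = (integral x^18 dx)^(1/3) = (1/19)^(1/3) = 0.374756
  ||g||_q = (integral x^1.5 dx)^(1/1.5) = (1/2.5)^(1/1.5) = 0.542884
Step 3: Holder bound = ||f||_p * ||g||_q = 0.374756 * 0.542884 = 0.203449
Verification: 0.125 <= 0.203449 (Holder holds)


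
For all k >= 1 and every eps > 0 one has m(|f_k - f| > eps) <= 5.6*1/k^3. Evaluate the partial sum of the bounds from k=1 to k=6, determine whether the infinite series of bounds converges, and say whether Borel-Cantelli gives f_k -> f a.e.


Step 1: List the terms 5.6*1/k^3 for k = 1 to 6:
  k=1: 5.6
  k=2: 0.7
  k=3: 0.207407
  k=4: 0.0875
  k=5: 0.0448
  k=6: 0.025926
Step 2: Partial sum = 5.6 + 0.7 + 0.207407 + 0.0875 + 0.0448 + 0.025926
     = 6.665633
Step 3: The full series sum_(k>=1) 5.6*1/k^3 converges (p-series with p = 3 > 1; a constant multiple of a convergent series converges).
Step 4: Fix eps > 0. Since sum_k m(|f_k - f| > eps) < infinity, the Borel-Cantelli lemma gives
        m(limsup_k {|f_k - f| > eps}) = 0, i.e. for a.e. x, |f_k(x) - f(x)| <= eps for all large k.
        Applying this with eps = 1/j for j = 1, 2, ... and intersecting the countably many full-measure sets,
        for a.e. x we get limsup_k |f_k(x) - f(x)| <= 1/j for every j, hence f_k -> f almost everywhere.
Conclusion: series converges; Borel-Cantelli yields f_k -> f a.e.


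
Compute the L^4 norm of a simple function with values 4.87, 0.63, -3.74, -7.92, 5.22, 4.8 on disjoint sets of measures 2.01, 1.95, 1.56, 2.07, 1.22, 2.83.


Step 1: Compute |f_i|^4 for each value:
  |4.87|^4 = 562.491346
  |0.63|^4 = 0.15753
  |-3.74|^4 = 195.652954
  |-7.92|^4 = 3934.601257
  |5.22|^4 = 742.475303
  |4.8|^4 = 530.8416
Step 2: Multiply by measures and sum:
  562.491346 * 2.01 = 1130.607605
  0.15753 * 1.95 = 0.307183
  195.652954 * 1.56 = 305.218608
  3934.601257 * 2.07 = 8144.624602
  742.475303 * 1.22 = 905.819869
  530.8416 * 2.83 = 1502.281728
Sum = 1130.607605 + 0.307183 + 305.218608 + 8144.624602 + 905.819869 + 1502.281728 = 11988.859594
Step 3: Take the p-th root:
||f||_4 = (11988.859594)^(1/4) = 10.463921


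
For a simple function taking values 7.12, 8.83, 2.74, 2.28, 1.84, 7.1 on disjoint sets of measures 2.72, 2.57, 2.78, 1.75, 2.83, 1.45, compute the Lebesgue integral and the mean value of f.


Step 1: Integral = sum(value_i * measure_i)
= 7.12*2.72 + 8.83*2.57 + 2.74*2.78 + 2.28*1.75 + 1.84*2.83 + 7.1*1.45
= 19.3664 + 22.6931 + 7.6172 + 3.99 + 5.2072 + 10.295
= 69.1689
Step 2: Total measure of domain = 2.72 + 2.57 + 2.78 + 1.75 + 2.83 + 1.45 = 14.1
Step 3: Average value = 69.1689 / 14.1 = 4.905596


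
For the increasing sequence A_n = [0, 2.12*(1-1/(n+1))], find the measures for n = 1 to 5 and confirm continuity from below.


By continuity of measure from below: if A_n increases to A, then m(A_n) -> m(A).
Here A = [0, 2.12], so m(A) = 2.12
Step 1: a_1 = 2.12*(1 - 1/2) = 1.06, m(A_1) = 1.06
Step 2: a_2 = 2.12*(1 - 1/3) = 1.4133, m(A_2) = 1.4133
Step 3: a_3 = 2.12*(1 - 1/4) = 1.59, m(A_3) = 1.59
Step 4: a_4 = 2.12*(1 - 1/5) = 1.696, m(A_4) = 1.696
Step 5: a_5 = 2.12*(1 - 1/6) = 1.7667, m(A_5) = 1.7667
Limit: m(A_n) -> m([0,2.12]) = 2.12


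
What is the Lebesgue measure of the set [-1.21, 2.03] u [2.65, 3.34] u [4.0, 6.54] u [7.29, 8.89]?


For pairwise disjoint intervals, m(union) = sum of lengths.
= (2.03 - -1.21) + (3.34 - 2.65) + (6.54 - 4.0) + (8.89 - 7.29)
= 3.24 + 0.69 + 2.54 + 1.6
= 8.07


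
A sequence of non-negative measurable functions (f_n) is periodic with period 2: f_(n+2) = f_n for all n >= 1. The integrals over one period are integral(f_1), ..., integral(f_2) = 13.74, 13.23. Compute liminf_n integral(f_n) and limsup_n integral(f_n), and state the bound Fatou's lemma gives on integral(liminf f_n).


The sequence (integral(f_n)) is periodic with period 2, repeating the values 13.74, 13.23 indefinitely.
Step 1: For a periodic sequence, every tail (a_m, a_(m+1), ...) contains all 2 period values infinitely often.
Step 2: Hence inf of every tail = min of the period values = min(13.74, 13.23) = 13.23.
        liminf_n integral(f_n) = sup over m of (inf of tail from m) = 13.23.
Step 3: Similarly sup of every tail = max of the period values = 13.74.
        limsup_n integral(f_n) = 13.74.
Step 4: Fatou's lemma: integral(liminf_n f_n) <= liminf_n integral(f_n) = 13.23.
        So the integral of the pointwise liminf is at most 13.23.


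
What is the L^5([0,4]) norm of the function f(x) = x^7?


Step 1: ||f||_5 = (integral_0^4 |x^7|^5 dx)^(1/5)
     = (integral_0^4 x^35 dx)^(1/5)
Step 2: integral_0^4 x^35 dx = [x^36/(36)] from 0 to 4 = 4^36/36
     = 4722366482869645213696/36 = 1.311768e+20
Step 3: ||f||_5 = (1.311768e+20)^(1/5) = 10557.751541


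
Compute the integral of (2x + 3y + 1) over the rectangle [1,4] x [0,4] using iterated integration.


By Fubini, integrate in x first, then y.
Step 1: Fix y, integrate over x in [1,4]:
  integral(2x + 3y + 1, x=1..4)
  = 2*(4^2 - 1^2)/2 + (3y + 1)*(4 - 1)
  = 15 + (3y + 1)*3
  = 15 + 9y + 3
  = 18 + 9y
Step 2: Integrate over y in [0,4]:
  integral(18 + 9y, y=0..4)
  = 18*4 + 9*(4^2 - 0^2)/2
  = 72 + 72
  = 144


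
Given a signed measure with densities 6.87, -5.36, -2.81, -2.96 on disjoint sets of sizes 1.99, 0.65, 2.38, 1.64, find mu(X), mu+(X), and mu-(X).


Step 1: Compute signed measure on each set:
  Set 1: 6.87 * 1.99 = 13.6713
  Set 2: -5.36 * 0.65 = -3.484
  Set 3: -2.81 * 2.38 = -6.6878
  Set 4: -2.96 * 1.64 = -4.8544
Step 2: Total signed measure = (13.6713) + (-3.484) + (-6.6878) + (-4.8544)
     = -1.3549
Step 3: Positive part mu+(X) = sum of positive contributions = 13.6713
Step 4: Negative part mu-(X) = |sum of negative contributions| = 15.0262


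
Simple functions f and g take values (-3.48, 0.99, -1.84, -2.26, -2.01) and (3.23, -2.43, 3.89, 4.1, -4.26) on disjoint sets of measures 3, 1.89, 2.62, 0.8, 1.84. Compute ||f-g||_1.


Step 1: Compute differences f_i - g_i:
  -3.48 - 3.23 = -6.71
  0.99 - -2.43 = 3.42
  -1.84 - 3.89 = -5.73
  -2.26 - 4.1 = -6.36
  -2.01 - -4.26 = 2.25
Step 2: Compute |diff|^1 * measure for each set:
  |-6.71|^1 * 3 = 6.71 * 3 = 20.13
  |3.42|^1 * 1.89 = 3.42 * 1.89 = 6.4638
  |-5.73|^1 * 2.62 = 5.73 * 2.62 = 15.0126
  |-6.36|^1 * 0.8 = 6.36 * 0.8 = 5.088
  |2.25|^1 * 1.84 = 2.25 * 1.84 = 4.14
Step 3: Sum = 50.8344
Step 4: ||f-g||_1 = (50.8344)^(1/1) = 50.8344


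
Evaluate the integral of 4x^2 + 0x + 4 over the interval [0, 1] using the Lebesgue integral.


The Lebesgue integral of a Riemann-integrable function agrees with the Riemann integral.
Antiderivative F(x) = (4/3)x^3 + (0/2)x^2 + 4x
F(1) = (4/3)*1^3 + (0/2)*1^2 + 4*1
     = (4/3)*1 + (0/2)*1 + 4*1
     = 1.333333 + 0.0 + 4
     = 5.333333
F(0) = 0.0
Integral = F(1) - F(0) = 5.333333 - 0.0 = 5.333333


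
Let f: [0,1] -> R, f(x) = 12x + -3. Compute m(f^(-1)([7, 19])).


f^(-1)([7, 19]) = {x : 7 <= 12x + -3 <= 19}
Solving: (7 - -3)/12 <= x <= (19 - -3)/12
= [0.833333, 1.833333]
Intersecting with [0,1]: [0.833333, 1]
Measure = 1 - 0.833333 = 0.166667


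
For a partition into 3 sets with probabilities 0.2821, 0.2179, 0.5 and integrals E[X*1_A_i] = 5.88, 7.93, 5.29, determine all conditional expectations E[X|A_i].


For each cell A_i: E[X|A_i] = E[X*1_A_i] / P(A_i)
Step 1: E[X|A_1] = 5.88 / 0.2821 = 20.843672
Step 2: E[X|A_2] = 7.93 / 0.2179 = 36.392841
Step 3: E[X|A_3] = 5.29 / 0.5 = 10.58
Verification: E[X] = sum E[X*1_A_i] = 5.88 + 7.93 + 5.29 = 19.1


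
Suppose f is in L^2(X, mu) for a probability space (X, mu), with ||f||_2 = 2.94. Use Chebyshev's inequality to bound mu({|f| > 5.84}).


Chebyshev/Markov inequality: mu(|f| > eps) <= (||f||_p / eps)^p
Step 1: ||f||_2 / eps = 2.94 / 5.84 = 0.503425
Step 2: Raise to power p = 2:
  (0.503425)^2 = 0.253436
Step 3: Therefore mu(|f| > 5.84) <= 0.253436


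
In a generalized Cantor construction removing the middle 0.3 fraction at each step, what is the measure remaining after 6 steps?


Step 1: At each step, fraction remaining = 1 - 0.3 = 0.7
Step 2: After 6 steps, measure = (0.7)^6
Step 3: Computing the power step by step:
  After step 1: 0.7
  After step 2: 0.49
  After step 3: 0.343
  After step 4: 0.2401
  After step 5: 0.16807
  ...
Result = 0.117649


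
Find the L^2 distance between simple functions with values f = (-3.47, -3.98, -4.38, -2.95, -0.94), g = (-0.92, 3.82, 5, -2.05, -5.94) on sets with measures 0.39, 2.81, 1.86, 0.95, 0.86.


Step 1: Compute differences f_i - g_i:
  -3.47 - -0.92 = -2.55
  -3.98 - 3.82 = -7.8
  -4.38 - 5 = -9.38
  -2.95 - -2.05 = -0.9
  -0.94 - -5.94 = 5
Step 2: Compute |diff|^2 * measure for each set:
  |-2.55|^2 * 0.39 = 6.5025 * 0.39 = 2.535975
  |-7.8|^2 * 2.81 = 60.84 * 2.81 = 170.9604
  |-9.38|^2 * 1.86 = 87.9844 * 1.86 = 163.650984
  |-0.9|^2 * 0.95 = 0.81 * 0.95 = 0.7695
  |5|^2 * 0.86 = 25 * 0.86 = 21.5
Step 3: Sum = 359.416859
Step 4: ||f-g||_2 = (359.416859)^(1/2) = 18.958293


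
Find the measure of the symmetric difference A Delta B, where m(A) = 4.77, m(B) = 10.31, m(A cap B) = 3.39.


m(A Delta B) = m(A) + m(B) - 2*m(A n B)
= 4.77 + 10.31 - 2*3.39
= 4.77 + 10.31 - 6.78
= 8.3


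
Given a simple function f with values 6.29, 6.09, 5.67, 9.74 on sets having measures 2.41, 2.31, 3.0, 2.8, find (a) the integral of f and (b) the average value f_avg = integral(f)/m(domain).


Step 1: Integral = sum(value_i * measure_i)
= 6.29*2.41 + 6.09*2.31 + 5.67*3.0 + 9.74*2.8
= 15.1589 + 14.0679 + 17.01 + 27.272
= 73.5088
Step 2: Total measure of domain = 2.41 + 2.31 + 3.0 + 2.8 = 10.52
Step 3: Average value = 73.5088 / 10.52 = 6.987529


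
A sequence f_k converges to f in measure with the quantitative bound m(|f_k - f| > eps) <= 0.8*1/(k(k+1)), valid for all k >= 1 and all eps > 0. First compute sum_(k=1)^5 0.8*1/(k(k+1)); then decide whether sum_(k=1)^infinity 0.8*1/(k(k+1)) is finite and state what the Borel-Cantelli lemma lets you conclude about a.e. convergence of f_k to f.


Step 1: List the terms 0.8*1/(k(k+1)) for k = 1 to 5:
  k=1: 0.4
  k=2: 0.133333
  k=3: 0.066667
  k=4: 0.04
  k=5: 0.026667
Step 2: Partial sum = 0.4 + 0.133333 + 0.066667 + 0.04 + 0.026667
     = 0.666667
Step 3: The full series sum_(k>=1) 0.8*1/(k(k+1)) converges (telescoping series sum 1/(k(k+1)) = 1; a constant multiple of a convergent series converges).
Step 4: Fix eps > 0. Since sum_k m(|f_k - f| > eps) < infinity, the Borel-Cantelli lemma gives
        m(limsup_k {|f_k - f| > eps}) = 0, i.e. for a.e. x, |f_k(x) - f(x)| <= eps for all large k.
        Applying this with eps = 1/j for j = 1, 2, ... and intersecting the countably many full-measure sets,
        for a.e. x we get limsup_k |f_k(x) - f(x)| <= 1/j for every j, hence f_k -> f almost everywhere.
Conclusion: series converges; Borel-Cantelli yields f_k -> f a.e.


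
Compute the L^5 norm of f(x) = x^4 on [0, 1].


Step 1: ||f||_5 = (integral_0^1 |x^4|^5 dx)^(1/5)
     = (integral_0^1 x^20 dx)^(1/5)
Step 2: integral_0^1 x^20 dx = [x^21/(21)] from 0 to 1 = 1^21/21
     = 1/21 = 0.047619
Step 3: ||f||_5 = (0.047619)^(1/5) = 0.543946


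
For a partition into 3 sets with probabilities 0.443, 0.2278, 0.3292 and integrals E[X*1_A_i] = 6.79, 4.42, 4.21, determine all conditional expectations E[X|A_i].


For each cell A_i: E[X|A_i] = E[X*1_A_i] / P(A_i)
Step 1: E[X|A_1] = 6.79 / 0.443 = 15.327314
Step 2: E[X|A_2] = 4.42 / 0.2278 = 19.402985
Step 3: E[X|A_3] = 4.21 / 0.3292 = 12.788578
Verification: E[X] = sum E[X*1_A_i] = 6.79 + 4.42 + 4.21 = 15.42


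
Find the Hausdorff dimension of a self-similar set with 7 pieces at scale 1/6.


For a self-similar set with N copies scaled by 1/r:
dim_H = log(N)/log(r) = log(7)/log(6)
= 1.94591/1.791759
= 1.086033


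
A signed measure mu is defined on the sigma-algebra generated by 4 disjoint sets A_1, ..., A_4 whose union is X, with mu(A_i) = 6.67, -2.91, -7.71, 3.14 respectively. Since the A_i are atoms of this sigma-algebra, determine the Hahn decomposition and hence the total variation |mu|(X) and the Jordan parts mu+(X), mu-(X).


Step 1: Every measurable set is a union of atoms (the cells / points), so a Hahn decomposition is
  obtained by grouping atoms by sign: P = union of atoms with mu > 0, N = union of the remaining atoms.
  Atoms in P (indices): 1, 4;  atoms in N (indices): 2, 3
  Positive values: 6.67, 3.14
  Negative values: -2.91, -7.71
Step 2: mu+(X) = mu(P) = sum of positive atom values = 9.81
Step 3: mu-(X) = -mu(N) = sum of |negative atom values| = 10.62
Step 4: |mu|(X) = mu+(X) + mu-(X) = 9.81 + 10.62 = 20.43


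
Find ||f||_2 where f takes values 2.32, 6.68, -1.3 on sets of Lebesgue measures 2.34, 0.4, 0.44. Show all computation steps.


Step 1: Compute |f_i|^2 for each value:
  |2.32|^2 = 5.3824
  |6.68|^2 = 44.6224
  |-1.3|^2 = 1.69
Step 2: Multiply by measures and sum:
  5.3824 * 2.34 = 12.594816
  44.6224 * 0.4 = 17.84896
  1.69 * 0.44 = 0.7436
Sum = 12.594816 + 17.84896 + 0.7436 = 31.187376
Step 3: Take the p-th root:
||f||_2 = (31.187376)^(1/2) = 5.584566


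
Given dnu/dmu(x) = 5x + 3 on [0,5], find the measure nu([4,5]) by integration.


nu(A) = integral_A (dnu/dmu) dmu = integral_4^5 (5x + 3) dx
Step 1: Antiderivative F(x) = (5/2)x^2 + 3x
Step 2: F(5) = (5/2)*5^2 + 3*5 = 62.5 + 15 = 77.5
Step 3: F(4) = (5/2)*4^2 + 3*4 = 40 + 12 = 52
Step 4: nu([4,5]) = F(5) - F(4) = 77.5 - 52 = 25.5


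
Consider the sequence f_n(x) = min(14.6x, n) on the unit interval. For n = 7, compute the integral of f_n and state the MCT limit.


f(x) = 14.6x on [0,1]; f_n(x) = min(14.6x, n). At n = 7:
Step 1: f(x) reaches 7 at x = 7/14.6 = 0.479452
Step 2: integral(f_7) = integral(14.6x, 0, 0.479452) + integral(7, 0.479452, 1)
       = 14.6*0.479452^2/2 + 7*(1 - 0.479452)
       = 1.678082 + 3.643836
       = 5.321918
Step 3: As n -> infinity, f_n increases to f, so by MCT integral(f_n) -> integral(f) = 14.6/2 = 7.3.
Convergence: integral(f_7) = 5.321918 -> 7.3 as n -> infinity


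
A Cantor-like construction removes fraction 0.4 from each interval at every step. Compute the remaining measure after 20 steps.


Step 1: At each step, fraction remaining = 1 - 0.4 = 0.6
Step 2: After 20 steps, measure = (0.6)^20
Result = 3.656158e-05


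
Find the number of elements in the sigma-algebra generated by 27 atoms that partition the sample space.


Each element of the sigma-algebra is a union of some subset of the 27 atoms.
The number of such subsets is 2^27 = 134217728.


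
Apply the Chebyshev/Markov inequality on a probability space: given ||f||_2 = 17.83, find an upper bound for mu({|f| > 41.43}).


Chebyshev/Markov inequality: mu(|f| > eps) <= (||f||_p / eps)^p
Step 1: ||f||_2 / eps = 17.83 / 41.43 = 0.430364
Step 2: Raise to power p = 2:
  (0.430364)^2 = 0.185214
Step 3: Therefore mu(|f| > 41.43) <= 0.185214


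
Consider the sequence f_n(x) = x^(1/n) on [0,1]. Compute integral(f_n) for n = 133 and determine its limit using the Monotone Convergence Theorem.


At n = 133: f_133(x) = x^(1/133).
Step 1: integral(x^(1/133), 0, 1) = [x^(1/133+1) / (1/133+1)] from 0 to 1
     = 1 / (1/133 + 1) = 1 / ((133+1)/133) = 133/(133+1)
     = 133/134 = 0.992537
Step 2: As n -> infinity, f_n(x) = x^(1/n) -> 1 for x in (0,1], and f_n is increasing in n.
By MCT, lim_n integral(f_n) = integral(lim_n f_n) = integral(1, 0, 1) = 1.
Step 3: Verify convergence: 133/134 = 0.992537 -> 1


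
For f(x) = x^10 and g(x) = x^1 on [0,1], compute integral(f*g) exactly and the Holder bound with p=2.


Step 1: Exact integral of f*g = integral(x^11, 0, 1) = 1/12
     = 0.083333
Step 2: Holder bound with p=2, q=2:
  ||f||_p = (integral x^20 dx)^(1/2) = (1/21)^(1/2) = 0.218218
  ||g||_q = (integral x^2 dx)^(1/2) = (1/3)^(1/2) = 0.57735
Step 3: Holder bound = ||f||_p * ||g||_q = 0.218218 * 0.57735 = 0.125988
Verification: 0.083333 <= 0.125988 (Holder holds)


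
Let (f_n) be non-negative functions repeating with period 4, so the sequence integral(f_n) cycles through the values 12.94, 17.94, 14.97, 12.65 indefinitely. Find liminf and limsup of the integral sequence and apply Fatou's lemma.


The sequence (integral(f_n)) is periodic with period 4, repeating the values 12.94, 17.94, 14.97, 12.65 indefinitely.
Step 1: For a periodic sequence, every tail (a_m, a_(m+1), ...) contains all 4 period values infinitely often.
Step 2: Hence inf of every tail = min of the period values = min(12.94, 17.94, 14.97, 12.65) = 12.65.
        liminf_n integral(f_n) = sup over m of (inf of tail from m) = 12.65.
Step 3: Similarly sup of every tail = max of the period values = 17.94.
        limsup_n integral(f_n) = 17.94.
Step 4: Fatou's lemma: integral(liminf_n f_n) <= liminf_n integral(f_n) = 12.65.
        So the integral of the pointwise liminf is at most 12.65.


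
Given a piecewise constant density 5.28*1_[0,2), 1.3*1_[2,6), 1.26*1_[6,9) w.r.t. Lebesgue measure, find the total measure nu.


Integrate each piece of the Radon-Nikodym derivative:
Step 1: integral_0^2 5.28 dx = 5.28*(2-0) = 5.28*2 = 10.56
Step 2: integral_2^6 1.3 dx = 1.3*(6-2) = 1.3*4 = 5.2
Step 3: integral_6^9 1.26 dx = 1.26*(9-6) = 1.26*3 = 3.78
Total: 10.56 + 5.2 + 3.78 = 19.54


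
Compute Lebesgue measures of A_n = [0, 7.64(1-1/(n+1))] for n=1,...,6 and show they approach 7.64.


By continuity of measure from below: if A_n increases to A, then m(A_n) -> m(A).
Here A = [0, 7.64], so m(A) = 7.64
Step 1: a_1 = 7.64*(1 - 1/2) = 3.82, m(A_1) = 3.82
Step 2: a_2 = 7.64*(1 - 1/3) = 5.0933, m(A_2) = 5.0933
Step 3: a_3 = 7.64*(1 - 1/4) = 5.73, m(A_3) = 5.73
Step 4: a_4 = 7.64*(1 - 1/5) = 6.112, m(A_4) = 6.112
Step 5: a_5 = 7.64*(1 - 1/6) = 6.3667, m(A_5) = 6.3667
Step 6: a_6 = 7.64*(1 - 1/7) = 6.5486, m(A_6) = 6.5486
Limit: m(A_n) -> m([0,7.64]) = 7.64


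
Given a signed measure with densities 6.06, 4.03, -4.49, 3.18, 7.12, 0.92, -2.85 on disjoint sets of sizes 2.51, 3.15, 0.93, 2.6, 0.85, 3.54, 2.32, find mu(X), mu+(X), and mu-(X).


Step 1: Compute signed measure on each set:
  Set 1: 6.06 * 2.51 = 15.2106
  Set 2: 4.03 * 3.15 = 12.6945
  Set 3: -4.49 * 0.93 = -4.1757
  Set 4: 3.18 * 2.6 = 8.268
  Set 5: 7.12 * 0.85 = 6.052
  Set 6: 0.92 * 3.54 = 3.2568
  Set 7: -2.85 * 2.32 = -6.612
Step 2: Total signed measure = (15.2106) + (12.6945) + (-4.1757) + (8.268) + (6.052) + (3.2568) + (-6.612)
     = 34.6942
Step 3: Positive part mu+(X) = sum of positive contributions = 45.4819
Step 4: Negative part mu-(X) = |sum of negative contributions| = 10.7877


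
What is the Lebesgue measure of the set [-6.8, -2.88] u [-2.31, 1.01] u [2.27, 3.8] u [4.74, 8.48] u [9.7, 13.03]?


For pairwise disjoint intervals, m(union) = sum of lengths.
= (-2.88 - -6.8) + (1.01 - -2.31) + (3.8 - 2.27) + (8.48 - 4.74) + (13.03 - 9.7)
= 3.92 + 3.32 + 1.53 + 3.74 + 3.33
= 15.84


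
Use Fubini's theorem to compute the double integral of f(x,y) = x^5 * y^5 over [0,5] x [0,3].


By Fubini's theorem, the double integral factors as a product of single integrals:
Step 1: integral_0^5 x^5 dx = [x^6/6] from 0 to 5
     = 5^6/6 = 2604.166667
Step 2: integral_0^3 y^5 dy = [y^6/6] from 0 to 3
     = 3^6/6 = 121.5
Step 3: Double integral = 2604.166667 * 121.5 = 316406.25


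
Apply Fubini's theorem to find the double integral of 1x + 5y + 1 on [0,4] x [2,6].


By Fubini, integrate in x first, then y.
Step 1: Fix y, integrate over x in [0,4]:
  integral(1x + 5y + 1, x=0..4)
  = 1*(4^2 - 0^2)/2 + (5y + 1)*(4 - 0)
  = 8 + (5y + 1)*4
  = 8 + 20y + 4
  = 12 + 20y
Step 2: Integrate over y in [2,6]:
  integral(12 + 20y, y=2..6)
  = 12*4 + 20*(6^2 - 2^2)/2
  = 48 + 320
  = 368


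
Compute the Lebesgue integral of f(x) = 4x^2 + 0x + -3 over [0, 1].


The Lebesgue integral of a Riemann-integrable function agrees with the Riemann integral.
Antiderivative F(x) = (4/3)x^3 + (0/2)x^2 + -3x
F(1) = (4/3)*1^3 + (0/2)*1^2 + -3*1
     = (4/3)*1 + (0/2)*1 + -3*1
     = 1.333333 + 0.0 + -3
     = -1.666667
F(0) = 0.0
Integral = F(1) - F(0) = -1.666667 - 0.0 = -1.666667


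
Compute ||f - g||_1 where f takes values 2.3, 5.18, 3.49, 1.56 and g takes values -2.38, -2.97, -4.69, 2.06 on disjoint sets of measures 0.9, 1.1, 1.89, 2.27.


Step 1: Compute differences f_i - g_i:
  2.3 - -2.38 = 4.68
  5.18 - -2.97 = 8.15
  3.49 - -4.69 = 8.18
  1.56 - 2.06 = -0.5
Step 2: Compute |diff|^1 * measure for each set:
  |4.68|^1 * 0.9 = 4.68 * 0.9 = 4.212
  |8.15|^1 * 1.1 = 8.15 * 1.1 = 8.965
  |8.18|^1 * 1.89 = 8.18 * 1.89 = 15.4602
  |-0.5|^1 * 2.27 = 0.5 * 2.27 = 1.135
Step 3: Sum = 29.7722
Step 4: ||f-g||_1 = (29.7722)^(1/1) = 29.7722


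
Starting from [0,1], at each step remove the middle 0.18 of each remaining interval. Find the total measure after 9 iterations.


Step 1: At each step, fraction remaining = 1 - 0.18 = 0.82
Step 2: After 9 steps, measure = (0.82)^9
Result = 0.16762


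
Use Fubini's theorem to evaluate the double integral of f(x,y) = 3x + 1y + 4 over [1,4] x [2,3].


By Fubini, integrate in x first, then y.
Step 1: Fix y, integrate over x in [1,4]:
  integral(3x + 1y + 4, x=1..4)
  = 3*(4^2 - 1^2)/2 + (1y + 4)*(4 - 1)
  = 22.5 + (1y + 4)*3
  = 22.5 + 3y + 12
  = 34.5 + 3y
Step 2: Integrate over y in [2,3]:
  integral(34.5 + 3y, y=2..3)
  = 34.5*1 + 3*(3^2 - 2^2)/2
  = 34.5 + 7.5
  = 42


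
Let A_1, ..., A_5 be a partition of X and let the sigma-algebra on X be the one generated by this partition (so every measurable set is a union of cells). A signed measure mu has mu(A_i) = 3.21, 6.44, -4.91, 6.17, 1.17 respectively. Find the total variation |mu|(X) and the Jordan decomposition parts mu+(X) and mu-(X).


Step 1: Every measurable set is a union of atoms (the cells / points), so a Hahn decomposition is
  obtained by grouping atoms by sign: P = union of atoms with mu > 0, N = union of the remaining atoms.
  Atoms in P (indices): 1, 2, 4, 5;  atoms in N (indices): 3
  Positive values: 3.21, 6.44, 6.17, 1.17
  Negative values: -4.91
Step 2: mu+(X) = mu(P) = sum of positive atom values = 16.99
Step 3: mu-(X) = -mu(N) = sum of |negative atom values| = 4.91
Step 4: |mu|(X) = mu+(X) + mu-(X) = 16.99 + 4.91 = 21.9


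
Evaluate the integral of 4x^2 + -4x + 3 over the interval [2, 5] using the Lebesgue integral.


The Lebesgue integral of a Riemann-integrable function agrees with the Riemann integral.
Antiderivative F(x) = (4/3)x^3 + (-4/2)x^2 + 3x
F(5) = (4/3)*5^3 + (-4/2)*5^2 + 3*5
     = (4/3)*125 + (-4/2)*25 + 3*5
     = 166.666667 + -50 + 15
     = 131.666667
F(2) = 8.666667
Integral = F(5) - F(2) = 131.666667 - 8.666667 = 123


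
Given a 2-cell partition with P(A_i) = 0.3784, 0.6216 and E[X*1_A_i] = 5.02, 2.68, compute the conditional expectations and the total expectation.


For each cell A_i: E[X|A_i] = E[X*1_A_i] / P(A_i)
Step 1: E[X|A_1] = 5.02 / 0.3784 = 13.266385
Step 2: E[X|A_2] = 2.68 / 0.6216 = 4.311454
Verification: E[X] = sum E[X*1_A_i] = 5.02 + 2.68 = 7.7


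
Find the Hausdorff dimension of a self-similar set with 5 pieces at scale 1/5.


For a self-similar set with N copies scaled by 1/r:
dim_H = log(N)/log(r) = log(5)/log(5)
= 1.609438/1.609438
= 1


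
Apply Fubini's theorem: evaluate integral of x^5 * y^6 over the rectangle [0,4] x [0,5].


By Fubini's theorem, the double integral factors as a product of single integrals:
Step 1: integral_0^4 x^5 dx = [x^6/6] from 0 to 4
     = 4^6/6 = 682.666667
Step 2: integral_0^5 y^6 dy = [y^7/7] from 0 to 5
     = 5^7/7 = 11160.714286
Step 3: Double integral = 682.666667 * 11160.714286 = 7.619048e+06


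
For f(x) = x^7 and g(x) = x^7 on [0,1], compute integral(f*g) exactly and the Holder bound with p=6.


Step 1: Exact integral of f*g = integral(x^14, 0, 1) = 1/15
     = 0.066667
Step 2: Holder bound with p=6, q=1.2:
  ||f||_p = (integral x^42 dx)^(1/6) = (1/43)^(1/6) = 0.534263
  ||g||_q = (integral x^8.4 dx)^(1/1.2) = (1/9.4)^(1/1.2) = 0.154547
Step 3: Holder bound = ||f||_p * ||g||_q = 0.534263 * 0.154547 = 0.082569
Verification: 0.066667 <= 0.082569 (Holder holds)
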